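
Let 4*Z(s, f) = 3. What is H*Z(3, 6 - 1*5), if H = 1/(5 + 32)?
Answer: 3/148 ≈ 0.020270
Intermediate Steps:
Z(s, f) = ¾ (Z(s, f) = (¼)*3 = ¾)
H = 1/37 ≈ 0.027027
H*Z(3, 6 - 1*5) = (1/37)*(¾) = 3/148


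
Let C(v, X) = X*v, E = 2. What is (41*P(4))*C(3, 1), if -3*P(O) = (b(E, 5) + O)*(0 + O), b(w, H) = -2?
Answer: -328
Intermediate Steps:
P(O) = -O*(-2 + O)/3 (P(O) = -(-2 + O)*(0 + O)/3 = -(-2 + O)*O/3 = -O*(-2 + O)/3)
(41*P(4))*C(3, 1) = (41*((⅓)*4*(2 - 1*4)))*(1*3) = (41*((⅓)*4*(2 - 4)))*3 = (41*((⅓)*4*(-2)))*3 = (41*(-8/3))*3 = -328/3*3 = -328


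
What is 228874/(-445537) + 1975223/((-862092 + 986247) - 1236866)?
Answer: -1134705547165/495753920807 ≈ -2.2888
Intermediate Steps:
228874/(-445537) + 1975223/((-862092 + 986247) - 1236866) = 228874*(-1/445537) + 1975223/(124155 - 1236866) = -228874/445537 + 1975223/(-1112711) = -228874/445537 + 1975223*(-1/1112711) = -228874/445537 - 1975223/1112711 = -1134705547165/495753920807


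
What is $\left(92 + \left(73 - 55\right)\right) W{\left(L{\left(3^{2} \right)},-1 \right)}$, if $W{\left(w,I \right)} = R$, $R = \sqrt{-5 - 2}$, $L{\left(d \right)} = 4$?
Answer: $110 i \sqrt{7} \approx 291.03 i$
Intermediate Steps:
$R = i \sqrt{7}$ ($R = \sqrt{-7} = i \sqrt{7} \approx 2.6458 i$)
$W{\left(w,I \right)} = i \sqrt{7}$
$\left(92 + \left(73 - 55\right)\right) W{\left(L{\left(3^{2} \right)},-1 \right)} = \left(92 + \left(73 - 55\right)\right) i \sqrt{7} = \left(92 + 18\right) i \sqrt{7} = 110 i \sqrt{7}$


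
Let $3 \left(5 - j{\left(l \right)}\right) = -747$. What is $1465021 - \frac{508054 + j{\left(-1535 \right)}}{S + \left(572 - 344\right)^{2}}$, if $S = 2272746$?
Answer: $\frac{567629626837}{387455} \approx 1.465 \cdot 10^{6}$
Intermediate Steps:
$j{\left(l \right)} = 254$ ($j{\left(l \right)} = 5 - -249 = 5 + 249 = 254$)
$1465021 - \frac{508054 + j{\left(-1535 \right)}}{S + \left(572 - 344\right)^{2}} = 1465021 - \frac{508054 + 254}{2272746 + \left(572 - 344\right)^{2}} = 1465021 - \frac{508308}{2272746 + 228^{2}} = 1465021 - \frac{508308}{2272746 + 51984} = 1465021 - \frac{508308}{2324730} = 1465021 - 508308 \cdot \frac{1}{2324730} = 1465021 - \frac{84718}{387455} = \frac{567629626837}{387455}$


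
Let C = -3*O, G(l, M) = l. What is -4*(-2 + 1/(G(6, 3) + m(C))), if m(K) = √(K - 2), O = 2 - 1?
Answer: 304/41 + 4*I*√5/41 ≈ 7.4146 + 0.21815*I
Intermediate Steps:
O = 1
C = -3 (C = -3*1 = -3)
m(K) = √(-2 + K)
-4*(-2 + 1/(G(6, 3) + m(C))) = -4*(-2 + 1/(6 + √(-2 - 3))) = -4*(-2 + 1/(6 + √(-5))) = -4*(-2 + 1/(6 + I*√5)) = 8 - 4/(6 + I*√5)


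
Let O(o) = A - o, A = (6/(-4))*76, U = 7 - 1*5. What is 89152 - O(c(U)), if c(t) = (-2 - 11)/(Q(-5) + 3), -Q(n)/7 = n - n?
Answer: 267785/3 ≈ 89262.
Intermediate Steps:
U = 2 (U = 7 - 5 = 2)
Q(n) = 0 (Q(n) = -7*(n - n) = -7*0 = 0)
c(t) = -13/3 (c(t) = (-2 - 11)/(0 + 3) = -13/3)
A = -114 (A = (6*(-¼))*76 = -3/2*76 = -114)
O(o) = -114 - o
89152 - O(c(U)) = 89152 - (-114 - 1*(-13/3)) = 89152 - (-114 + 13/3) = 89152 - 1*(-329/3) = 89152 + 329/3 = 267785/3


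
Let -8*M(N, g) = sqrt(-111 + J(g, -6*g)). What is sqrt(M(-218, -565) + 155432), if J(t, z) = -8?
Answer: sqrt(2486912 - 2*I*sqrt(119))/4 ≈ 394.25 - 0.0017294*I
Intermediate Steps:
M(N, g) = -I*sqrt(119)/8 (M(N, g) = -sqrt(-111 - 8)/8 = -I*sqrt(119)/8)
sqrt(M(-218, -565) + 155432) = sqrt(-I*sqrt(119)/8 + 155432) = sqrt(155432 - I*sqrt(119)/8)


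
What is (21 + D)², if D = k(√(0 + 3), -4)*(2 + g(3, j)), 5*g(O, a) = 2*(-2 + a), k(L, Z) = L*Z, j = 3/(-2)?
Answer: 11457/25 - 504*√3/5 ≈ 283.69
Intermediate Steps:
j = -3/2 (j = 3*(-½) = -3/2 ≈ -1.5000)
g(O, a) = -⅘ + 2*a/5 (g(O, a) = (2*(-2 + a))/5 = (-4 + 2*a)/5 = -⅘ + 2*a/5)
D = -12*√3/5 (D = (√(0 + 3)*(-4))*(2 + (-⅘ + (⅖)*(-3/2))) = (√3*(-4))*(2 + (-⅘ - ⅗)) = (-4*√3)*(2 - 7/5) = -4*√3*(⅗) = -12*√3/5 ≈ -4.1569)
(21 + D)² = (21 - 12*√3/5)²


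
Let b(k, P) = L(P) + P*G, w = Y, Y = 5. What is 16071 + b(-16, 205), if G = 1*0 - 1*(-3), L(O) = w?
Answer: 16691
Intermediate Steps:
w = 5
L(O) = 5
G = 3 (G = 0 + 3 = 3)
b(k, P) = 5 + 3*P (b(k, P) = 5 + P*3 = 5 + 3*P)
16071 + b(-16, 205) = 16071 + (5 + 3*205) = 16071 + (5 + 615) = 16071 + 620 = 16691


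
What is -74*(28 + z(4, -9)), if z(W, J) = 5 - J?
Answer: -3108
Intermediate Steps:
-74*(28 + z(4, -9)) = -74*(28 + (5 - 1*(-9))) = -74*(28 + (5 + 9)) = -74*(28 + 14) = -74*42 = -3108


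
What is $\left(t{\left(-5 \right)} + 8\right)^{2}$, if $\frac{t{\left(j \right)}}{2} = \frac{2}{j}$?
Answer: $\frac{1296}{25} \approx 51.84$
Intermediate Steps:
$t{\left(j \right)} = \frac{4}{j}$ ($t{\left(j \right)} = 2 \frac{2}{j} = \frac{4}{j}$)
$\left(t{\left(-5 \right)} + 8\right)^{2} = \left(\frac{4}{-5} + 8\right)^{2} = \left(4 \left(- \frac{1}{5}\right) + 8\right)^{2} = \left(- \frac{4}{5} + 8\right)^{2} = \left(\frac{36}{5}\right)^{2} = \frac{1296}{25}$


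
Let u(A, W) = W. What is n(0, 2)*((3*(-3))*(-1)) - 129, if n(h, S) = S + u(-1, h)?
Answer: -111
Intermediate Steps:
n(h, S) = S + h
n(0, 2)*((3*(-3))*(-1)) - 129 = (2 + 0)*((3*(-3))*(-1)) - 129 = 2*(-9*(-1)) - 129 = 2*9 - 129 = 18 - 129 = -111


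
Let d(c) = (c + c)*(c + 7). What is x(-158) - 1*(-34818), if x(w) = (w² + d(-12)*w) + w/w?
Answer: 40823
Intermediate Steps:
d(c) = 2*c*(7 + c) (d(c) = (2*c)*(7 + c) = 2*c*(7 + c))
x(w) = 1 + w² + 120*w (x(w) = (w² + (2*(-12)*(7 - 12))*w) + w/w = (w² + (2*(-12)*(-5))*w) + 1 = (w² + 120*w) + 1 = 1 + w² + 120*w)
x(-158) - 1*(-34818) = (1 + (-158)² + 120*(-158)) - 1*(-34818) = (1 + 24964 - 18960) + 34818 = 6005 + 34818 = 40823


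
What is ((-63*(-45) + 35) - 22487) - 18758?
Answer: -38375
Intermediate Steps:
((-63*(-45) + 35) - 22487) - 18758 = ((2835 + 35) - 22487) - 18758 = (2870 - 22487) - 18758 = -19617 - 18758 = -38375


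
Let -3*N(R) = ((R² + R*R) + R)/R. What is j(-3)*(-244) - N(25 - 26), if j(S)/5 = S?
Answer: 10979/3 ≈ 3659.7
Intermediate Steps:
j(S) = 5*S
N(R) = -(R + 2*R²)/(3*R) (N(R) = -((R² + R*R) + R)/(3*R) = -((R² + R²) + R)/(3*R) = -(2*R² + R)/(3*R) = -(R + 2*R²)/(3*R))
j(-3)*(-244) - N(25 - 26) = (5*(-3))*(-244) - (-⅓ - 2*(25 - 26)/3) = -15*(-244) - (-⅓ - ⅔*(-1)) = 3660 - (-⅓ + ⅔) = 3660 - 1*⅓ = 3660 - ⅓ = 10979/3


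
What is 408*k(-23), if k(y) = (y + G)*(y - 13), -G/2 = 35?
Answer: 1365984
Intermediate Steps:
G = -70 (G = -2*35 = -70)
k(y) = (-70 + y)*(-13 + y) (k(y) = (y - 70)*(y - 13) = (-70 + y)*(-13 + y))
408*k(-23) = 408*(910 + (-23)**2 - 83*(-23)) = 408*(910 + 529 + 1909) = 408*3348 = 1365984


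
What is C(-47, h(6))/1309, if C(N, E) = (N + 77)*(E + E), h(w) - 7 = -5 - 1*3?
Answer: -60/1309 ≈ -0.045837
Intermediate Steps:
h(w) = -1 (h(w) = 7 + (-5 - 1*3) = 7 + (-5 - 3) = 7 - 8 = -1)
C(N, E) = 2*E*(77 + N) (C(N, E) = (77 + N)*(2*E) = 2*E*(77 + N))
C(-47, h(6))/1309 = (2*(-1)*(77 - 47))/1309 = (2*(-1)*30)*(1/1309) = -60*1/1309 = -60/1309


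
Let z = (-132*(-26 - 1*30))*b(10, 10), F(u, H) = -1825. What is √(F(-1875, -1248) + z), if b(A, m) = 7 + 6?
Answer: √94271 ≈ 307.04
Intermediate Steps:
b(A, m) = 13
z = 96096 (z = -132*(-26 - 1*30)*13 = -132*(-26 - 30)*13 = -132*(-56)*13 = 7392*13 = 96096)
√(F(-1875, -1248) + z) = √(-1825 + 96096) = √94271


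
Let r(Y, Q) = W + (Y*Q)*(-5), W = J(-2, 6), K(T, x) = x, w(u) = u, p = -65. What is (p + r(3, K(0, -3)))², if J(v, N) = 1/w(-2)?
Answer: 1681/4 ≈ 420.25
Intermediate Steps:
J(v, N) = -½ (J(v, N) = 1/(-2) = -½)
W = -½ ≈ -0.50000
r(Y, Q) = -½ - 5*Q*Y (r(Y, Q) = -½ + (Y*Q)*(-5) = -½ + (Q*Y)*(-5) = -½ - 5*Q*Y)
(p + r(3, K(0, -3)))² = (-65 + (-½ - 5*(-3)*3))² = (-65 + (-½ + 45))² = (-65 + 89/2)² = (-41/2)² = 1681/4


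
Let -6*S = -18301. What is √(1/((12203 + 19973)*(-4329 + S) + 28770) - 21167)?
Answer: 11*I*√2661956362634042594/123356914 ≈ 145.49*I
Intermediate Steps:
S = 18301/6 (S = -⅙*(-18301) = 18301/6 ≈ 3050.2)
√(1/((12203 + 19973)*(-4329 + S) + 28770) - 21167) = √(1/((12203 + 19973)*(-4329 + 18301/6) + 28770) - 21167) = √(1/(32176*(-7673/6) + 28770) - 21167) = √(1/(-123443224/3 + 28770) - 21167) = √(1/(-123356914/3) - 21167) = √(-3/123356914 - 21167) = √(-2611095798641/123356914) = 11*I*√2661956362634042594/123356914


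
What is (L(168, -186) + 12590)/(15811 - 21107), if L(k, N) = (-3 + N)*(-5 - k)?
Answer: -45287/5296 ≈ -8.5512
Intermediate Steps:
L(k, N) = (-5 - k)*(-3 + N)
(L(168, -186) + 12590)/(15811 - 21107) = ((15 - 5*(-186) + 3*168 - 1*(-186)*168) + 12590)/(15811 - 21107) = ((15 + 930 + 504 + 31248) + 12590)/(-5296) = (32697 + 12590)*(-1/5296) = 45287*(-1/5296) = -45287/5296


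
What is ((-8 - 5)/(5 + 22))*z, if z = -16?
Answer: 208/27 ≈ 7.7037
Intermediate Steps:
((-8 - 5)/(5 + 22))*z = ((-8 - 5)/(5 + 22))*(-16) = -13/27*(-16) = 208/27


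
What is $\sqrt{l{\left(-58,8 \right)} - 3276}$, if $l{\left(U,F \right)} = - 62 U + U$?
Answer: $\sqrt{262} \approx 16.186$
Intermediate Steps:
$l{\left(U,F \right)} = - 61 U$
$\sqrt{l{\left(-58,8 \right)} - 3276} = \sqrt{\left(-61\right) \left(-58\right) - 3276} = \sqrt{3538 - 3276} = \sqrt{262}$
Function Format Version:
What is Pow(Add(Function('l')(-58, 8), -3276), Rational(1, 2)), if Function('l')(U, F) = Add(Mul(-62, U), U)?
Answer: Pow(262, Rational(1, 2)) ≈ 16.186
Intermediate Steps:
Function('l')(U, F) = Mul(-61, U)
Pow(Add(Function('l')(-58, 8), -3276), Rational(1, 2)) = Pow(Add(Mul(-61, -58), -3276), Rational(1, 2)) = Pow(Add(3538, -3276), Rational(1, 2)) = Pow(262, Rational(1, 2))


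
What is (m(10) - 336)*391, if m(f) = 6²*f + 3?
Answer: 10557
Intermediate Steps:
m(f) = 3 + 36*f (m(f) = 36*f + 3 = 3 + 36*f)
(m(10) - 336)*391 = ((3 + 36*10) - 336)*391 = ((3 + 360) - 336)*391 = (363 - 336)*391 = 27*391 = 10557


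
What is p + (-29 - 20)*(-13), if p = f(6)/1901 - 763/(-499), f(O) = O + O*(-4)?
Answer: 605699044/948599 ≈ 638.52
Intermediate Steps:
f(O) = -3*O (f(O) = O - 4*O = -3*O)
p = 1441481/948599 (p = -3*6/1901 - 763/(-499) = -18*1/1901 - 763*(-1/499) = -18/1901 + 763/499 = 1441481/948599 ≈ 1.5196)
p + (-29 - 20)*(-13) = 1441481/948599 + (-29 - 20)*(-13) = 1441481/948599 - 49*(-13) = 1441481/948599 + 637 = 605699044/948599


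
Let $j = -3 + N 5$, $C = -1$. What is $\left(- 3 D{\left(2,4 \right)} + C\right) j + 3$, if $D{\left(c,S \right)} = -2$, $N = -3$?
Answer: $-87$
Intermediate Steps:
$j = -18$ ($j = -3 - 15 = -18$)
$\left(- 3 D{\left(2,4 \right)} + C\right) j + 3 = \left(\left(-3\right) \left(-2\right) - 1\right) \left(-18\right) + 3 = \left(6 - 1\right) \left(-18\right) + 3 = 5 \left(-18\right) + 3 = -90 + 3 = -87$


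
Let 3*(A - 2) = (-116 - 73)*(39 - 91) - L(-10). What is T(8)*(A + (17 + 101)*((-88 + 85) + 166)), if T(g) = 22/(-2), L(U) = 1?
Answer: -742885/3 ≈ -2.4763e+5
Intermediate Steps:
A = 9833/3 (A = 2 + ((-116 - 73)*(39 - 91) - 1*1)/3 = 2 + (-189*(-52) - 1)/3 = 2 + (9828 - 1)/3 = 2 + (1/3)*9827 = 2 + 9827/3 = 9833/3 ≈ 3277.7)
T(g) = -11 (T(g) = 22*(-1/2) = -11)
T(8)*(A + (17 + 101)*((-88 + 85) + 166)) = -11*(9833/3 + (17 + 101)*((-88 + 85) + 166)) = -11*(9833/3 + 118*(-3 + 166)) = -11*(9833/3 + 118*163) = -11*(9833/3 + 19234) = -11*67535/3 = -742885/3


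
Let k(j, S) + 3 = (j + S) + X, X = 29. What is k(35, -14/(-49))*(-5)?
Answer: -2145/7 ≈ -306.43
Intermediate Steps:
k(j, S) = 26 + S + j (k(j, S) = -3 + ((j + S) + 29) = -3 + ((S + j) + 29) = -3 + (29 + S + j) = 26 + S + j)
k(35, -14/(-49))*(-5) = (26 - 14/(-49) + 35)*(-5) = (26 - 14*(-1/49) + 35)*(-5) = (26 + 2/7 + 35)*(-5) = (429/7)*(-5) = -2145/7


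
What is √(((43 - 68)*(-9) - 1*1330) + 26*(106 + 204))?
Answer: √6955 ≈ 83.397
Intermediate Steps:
√(((43 - 68)*(-9) - 1*1330) + 26*(106 + 204)) = √((-25*(-9) - 1330) + 26*310) = √((225 - 1330) + 8060) = √(-1105 + 8060) = √6955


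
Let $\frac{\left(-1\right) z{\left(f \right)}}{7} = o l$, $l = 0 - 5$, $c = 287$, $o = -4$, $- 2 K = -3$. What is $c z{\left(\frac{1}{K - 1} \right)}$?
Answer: $-40180$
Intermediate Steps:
$K = \frac{3}{2}$ ($K = \left(- \frac{1}{2}\right) \left(-3\right) = \frac{3}{2} \approx 1.5$)
$l = -5$
$z{\left(f \right)} = -140$ ($z{\left(f \right)} = - 7 \left(\left(-4\right) \left(-5\right)\right) = \left(-7\right) 20 = -140$)
$c z{\left(\frac{1}{K - 1} \right)} = 287 \left(-140\right) = -40180$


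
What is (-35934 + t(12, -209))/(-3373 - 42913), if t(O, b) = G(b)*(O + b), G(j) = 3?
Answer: 36525/46286 ≈ 0.78912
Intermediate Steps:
t(O, b) = 3*O + 3*b (t(O, b) = 3*(O + b) = 3*O + 3*b)
(-35934 + t(12, -209))/(-3373 - 42913) = (-35934 + (3*12 + 3*(-209)))/(-3373 - 42913) = (-35934 + (36 - 627))/(-46286) = (-35934 - 591)*(-1/46286) = -36525*(-1/46286) = 36525/46286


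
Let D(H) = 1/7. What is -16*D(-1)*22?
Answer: -352/7 ≈ -50.286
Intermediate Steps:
D(H) = ⅐
-16*D(-1)*22 = -16*⅐*22 = -16/7*22 = -352/7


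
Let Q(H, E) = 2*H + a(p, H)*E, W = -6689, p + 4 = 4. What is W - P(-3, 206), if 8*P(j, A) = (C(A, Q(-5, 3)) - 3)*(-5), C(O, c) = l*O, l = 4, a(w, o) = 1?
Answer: -49407/8 ≈ -6175.9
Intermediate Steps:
p = 0 (p = -4 + 4 = 0)
Q(H, E) = E + 2*H (Q(H, E) = 2*H + 1*E = 2*H + E = E + 2*H)
C(O, c) = 4*O
P(j, A) = 15/8 - 5*A/2 (P(j, A) = ((4*A - 3)*(-5))/8 = ((-3 + 4*A)*(-5))/8 = (15 - 20*A)/8 = 15/8 - 5*A/2)
W - P(-3, 206) = -6689 - (15/8 - 5/2*206) = -6689 - (15/8 - 515) = -6689 - 1*(-4105/8) = -6689 + 4105/8 = -49407/8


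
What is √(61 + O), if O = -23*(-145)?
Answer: 2*√849 ≈ 58.275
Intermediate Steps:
O = 3335
√(61 + O) = √(61 + 3335) = √3396 = 2*√849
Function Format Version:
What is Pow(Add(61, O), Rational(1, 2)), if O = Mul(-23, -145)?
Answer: Mul(2, Pow(849, Rational(1, 2))) ≈ 58.275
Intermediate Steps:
O = 3335
Pow(Add(61, O), Rational(1, 2)) = Pow(Add(61, 3335), Rational(1, 2)) = Pow(3396, Rational(1, 2)) = Mul(2, Pow(849, Rational(1, 2)))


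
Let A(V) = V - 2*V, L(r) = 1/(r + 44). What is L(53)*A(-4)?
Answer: 4/97 ≈ 0.041237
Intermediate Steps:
L(r) = 1/(44 + r)
A(V) = -V
L(53)*A(-4) = (-1*(-4))/(44 + 53) = 4/97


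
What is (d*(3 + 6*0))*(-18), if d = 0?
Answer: 0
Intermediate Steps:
(d*(3 + 6*0))*(-18) = (0*(3 + 6*0))*(-18) = (0*(3 + 0))*(-18) = (0*3)*(-18) = 0*(-18) = 0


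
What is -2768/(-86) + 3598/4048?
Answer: 2878573/87032 ≈ 33.075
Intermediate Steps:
-2768/(-86) + 3598/4048 = -2768*(-1/86) + 3598*(1/4048) = 1384/43 + 1799/2024 = 2878573/87032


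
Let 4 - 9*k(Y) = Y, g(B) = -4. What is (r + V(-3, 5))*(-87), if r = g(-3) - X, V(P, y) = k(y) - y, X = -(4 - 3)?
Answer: 2117/3 ≈ 705.67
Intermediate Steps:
k(Y) = 4/9 - Y/9
X = -1 (X = -1*1 = -1)
V(P, y) = 4/9 - 10*y/9 (V(P, y) = (4/9 - y/9) - y = 4/9 - 10*y/9)
r = -3 (r = -4 - 1*(-1) = -4 + 1 = -3)
(r + V(-3, 5))*(-87) = (-3 + (4/9 - 10/9*5))*(-87) = (-3 + (4/9 - 50/9))*(-87) = (-3 - 46/9)*(-87) = -73/9*(-87) = 2117/3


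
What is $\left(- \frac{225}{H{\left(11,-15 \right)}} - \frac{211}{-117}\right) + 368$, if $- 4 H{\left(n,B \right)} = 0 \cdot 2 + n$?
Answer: $\frac{581237}{1287} \approx 451.62$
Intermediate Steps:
$H{\left(n,B \right)} = - \frac{n}{4}$ ($H{\left(n,B \right)} = - \frac{0 \cdot 2 + n}{4} = - \frac{0 + n}{4} = - \frac{n}{4}$)
$\left(- \frac{225}{H{\left(11,-15 \right)}} - \frac{211}{-117}\right) + 368 = \left(- \frac{225}{\left(- \frac{1}{4}\right) 11} - \frac{211}{-117}\right) + 368 = \left(- \frac{225}{- \frac{11}{4}} - - \frac{211}{117}\right) + 368 = \left(\left(-225\right) \left(- \frac{4}{11}\right) + \frac{211}{117}\right) + 368 = \left(\frac{900}{11} + \frac{211}{117}\right) + 368 = \frac{107621}{1287} + 368 = \frac{581237}{1287}$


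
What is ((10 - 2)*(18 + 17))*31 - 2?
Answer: 8678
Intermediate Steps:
((10 - 2)*(18 + 17))*31 - 2 = (8*35)*31 - 2 = 280*31 - 2 = 8680 - 2 = 8678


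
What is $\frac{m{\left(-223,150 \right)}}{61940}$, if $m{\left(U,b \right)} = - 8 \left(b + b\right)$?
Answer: $- \frac{120}{3097} \approx -0.038747$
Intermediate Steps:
$m{\left(U,b \right)} = - 16 b$ ($m{\left(U,b \right)} = - 8 \cdot 2 b = - 16 b$)
$\frac{m{\left(-223,150 \right)}}{61940} = \frac{\left(-16\right) 150}{61940} = \left(-2400\right) \frac{1}{61940} = - \frac{120}{3097}$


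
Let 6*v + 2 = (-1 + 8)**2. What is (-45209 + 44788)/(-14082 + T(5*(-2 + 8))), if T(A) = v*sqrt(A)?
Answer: 35571132/1189805299 + 19787*sqrt(30)/1189805299 ≈ 0.029988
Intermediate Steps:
v = 47/6 (v = -1/3 + (-1 + 8)**2/6 = -1/3 + (1/6)*7**2 = -1/3 + (1/6)*49 = -1/3 + 49/6 = 47/6 ≈ 7.8333)
T(A) = 47*sqrt(A)/6
(-45209 + 44788)/(-14082 + T(5*(-2 + 8))) = (-45209 + 44788)/(-14082 + 47*sqrt(5*(-2 + 8))/6) = -421/(-14082 + 47*sqrt(5*6)/6) = -421/(-14082 + 47*sqrt(30)/6)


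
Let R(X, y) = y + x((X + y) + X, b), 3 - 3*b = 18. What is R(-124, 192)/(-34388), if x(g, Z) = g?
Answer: -34/8597 ≈ -0.0039549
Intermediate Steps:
b = -5 (b = 1 - 1/3*18 = 1 - 6 = -5)
R(X, y) = 2*X + 2*y (R(X, y) = y + ((X + y) + X) = y + (y + 2*X) = 2*X + 2*y)
R(-124, 192)/(-34388) = (2*(-124) + 2*192)/(-34388) = (-248 + 384)*(-1/34388) = 136*(-1/34388) = -34/8597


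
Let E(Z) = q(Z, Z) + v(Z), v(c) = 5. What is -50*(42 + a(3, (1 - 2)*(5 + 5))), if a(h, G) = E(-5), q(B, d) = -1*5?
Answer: -2100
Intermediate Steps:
q(B, d) = -5
E(Z) = 0 (E(Z) = -5 + 5 = 0)
a(h, G) = 0
-50*(42 + a(3, (1 - 2)*(5 + 5))) = -50*(42 + 0) = -50*42 = -2100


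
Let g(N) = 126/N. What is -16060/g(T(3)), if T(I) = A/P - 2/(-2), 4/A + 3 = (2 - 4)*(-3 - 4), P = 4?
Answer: -2920/21 ≈ -139.05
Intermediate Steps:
A = 4/11 (A = 4/(-3 + (2 - 4)*(-3 - 4)) = 4/(-3 - 2*(-7)) = 4/(-3 + 14) = 4/11 ≈ 0.36364)
T(I) = 12/11 (T(I) = (4/11)/4 - 2/(-2) = (4/11)*(¼) - 2*(-½) = 1/11 + 1 = 12/11)
-16060/g(T(3)) = -16060/(126/(12/11)) = -16060/(126*(11/12)) = -16060/231/2 = -16060*2/231 = -2920/21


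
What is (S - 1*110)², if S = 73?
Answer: 1369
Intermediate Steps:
(S - 1*110)² = (73 - 1*110)² = (73 - 110)² = (-37)² = 1369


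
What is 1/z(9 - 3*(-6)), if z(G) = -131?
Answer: -1/131 ≈ -0.0076336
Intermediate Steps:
1/z(9 - 3*(-6)) = 1/(-131) = -1/131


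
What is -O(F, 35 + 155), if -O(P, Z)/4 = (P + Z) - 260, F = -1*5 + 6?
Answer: -276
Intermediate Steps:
F = 1 (F = -5 + 6 = 1)
O(P, Z) = 1040 - 4*P - 4*Z (O(P, Z) = -4*((P + Z) - 260) = -4*(-260 + P + Z) = 1040 - 4*P - 4*Z)
-O(F, 35 + 155) = -(1040 - 4*1 - 4*(35 + 155)) = -(1040 - 4 - 4*190) = -(1040 - 4 - 760) = -1*276 = -276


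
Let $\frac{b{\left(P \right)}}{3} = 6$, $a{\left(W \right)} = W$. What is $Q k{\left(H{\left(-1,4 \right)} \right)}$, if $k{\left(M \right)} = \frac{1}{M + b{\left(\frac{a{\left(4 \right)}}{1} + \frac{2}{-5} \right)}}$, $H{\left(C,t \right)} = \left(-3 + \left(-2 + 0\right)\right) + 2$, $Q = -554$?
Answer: $- \frac{554}{15} \approx -36.933$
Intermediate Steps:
$H{\left(C,t \right)} = -3$ ($H{\left(C,t \right)} = \left(-3 - 2\right) + 2 = -5 + 2 = -3$)
$b{\left(P \right)} = 18$ ($b{\left(P \right)} = 3 \cdot 6 = 18$)
$k{\left(M \right)} = \frac{1}{18 + M}$ ($k{\left(M \right)} = \frac{1}{M + 18} = \frac{1}{18 + M}$)
$Q k{\left(H{\left(-1,4 \right)} \right)} = - \frac{554}{18 - 3} = - \frac{554}{15}$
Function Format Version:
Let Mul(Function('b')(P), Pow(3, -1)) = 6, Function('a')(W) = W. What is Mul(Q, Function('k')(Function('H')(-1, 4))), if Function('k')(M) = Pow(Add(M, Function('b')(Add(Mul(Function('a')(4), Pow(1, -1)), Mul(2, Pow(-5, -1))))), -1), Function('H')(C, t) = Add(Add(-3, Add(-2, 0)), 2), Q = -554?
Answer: Rational(-554, 15) ≈ -36.933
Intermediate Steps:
Function('H')(C, t) = -3 (Function('H')(C, t) = Add(Add(-3, -2), 2) = Add(-5, 2) = -3)
Function('b')(P) = 18 (Function('b')(P) = Mul(3, 6) = 18)
Function('k')(M) = Pow(Add(18, M), -1) (Function('k')(M) = Pow(Add(M, 18), -1) = Pow(Add(18, M), -1))
Mul(Q, Function('k')(Function('H')(-1, 4))) = Mul(-554, Pow(Add(18, -3), -1)) = Mul(-554, Pow(15, -1)) = Mul(-554, Rational(1, 15)) = Rational(-554, 15)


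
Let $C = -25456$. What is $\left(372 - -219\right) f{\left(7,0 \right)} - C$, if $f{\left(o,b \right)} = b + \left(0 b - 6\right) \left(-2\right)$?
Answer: $32548$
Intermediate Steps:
$f{\left(o,b \right)} = 12 + b$ ($f{\left(o,b \right)} = b + \left(0 - 6\right) \left(-2\right) = b - -12 = b + 12 = 12 + b$)
$\left(372 - -219\right) f{\left(7,0 \right)} - C = \left(372 - -219\right) \left(12 + 0\right) - -25456 = \left(372 + 219\right) 12 + 25456 = 591 \cdot 12 + 25456 = 7092 + 25456 = 32548$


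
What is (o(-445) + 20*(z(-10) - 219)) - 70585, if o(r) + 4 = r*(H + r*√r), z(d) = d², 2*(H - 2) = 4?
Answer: -74749 + 198025*I*√445 ≈ -74749.0 + 4.1773e+6*I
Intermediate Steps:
H = 4 (H = 2 + (½)*4 = 2 + 2 = 4)
o(r) = -4 + r*(4 + r^(3/2)) (o(r) = -4 + r*(4 + r*√r) = -4 + r*(4 + r^(3/2)))
(o(-445) + 20*(z(-10) - 219)) - 70585 = ((-4 + (-445)^(5/2) + 4*(-445)) + 20*((-10)² - 219)) - 70585 = ((-4 + 198025*I*√445 - 1780) + 20*(100 - 219)) - 70585 = ((-1784 + 198025*I*√445) + 20*(-119)) - 70585 = ((-1784 + 198025*I*√445) - 2380) - 70585 = (-4164 + 198025*I*√445) - 70585 = -74749 + 198025*I*√445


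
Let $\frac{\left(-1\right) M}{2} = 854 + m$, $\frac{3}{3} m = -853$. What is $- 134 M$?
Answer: $268$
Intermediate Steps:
$m = -853$
$M = -2$ ($M = - 2 \left(854 - 853\right) = \left(-2\right) 1 = -2$)
$- 134 M = \left(-134\right) \left(-2\right) = 268$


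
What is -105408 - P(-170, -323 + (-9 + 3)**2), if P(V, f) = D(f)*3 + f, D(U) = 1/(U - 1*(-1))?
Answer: -30064603/286 ≈ -1.0512e+5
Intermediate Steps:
D(U) = 1/(1 + U) (D(U) = 1/(U + 1) = 1/(1 + U))
P(V, f) = f + 3/(1 + f) (P(V, f) = 3/(1 + f) + f = f + 3/(1 + f))
-105408 - P(-170, -323 + (-9 + 3)**2) = -105408 - (3 + (-323 + (-9 + 3)**2)*(1 + (-323 + (-9 + 3)**2)))/(1 + (-323 + (-9 + 3)**2)) = -105408 - (3 + (-323 + (-6)**2)*(1 + (-323 + (-6)**2)))/(1 + (-323 + (-6)**2)) = -105408 - (3 + (-323 + 36)*(1 + (-323 + 36)))/(1 + (-323 + 36)) = -105408 - (3 - 287*(1 - 287))/(1 - 287) = -105408 - (3 - 287*(-286))/(-286) = -105408 - (-1)*(3 + 82082)/286 = -105408 - (-1)*82085/286 = -105408 - 1*(-82085/286) = -105408 + 82085/286 = -30064603/286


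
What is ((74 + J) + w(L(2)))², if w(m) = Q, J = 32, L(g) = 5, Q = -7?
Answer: 9801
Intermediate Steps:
w(m) = -7
((74 + J) + w(L(2)))² = ((74 + 32) - 7)² = (106 - 7)² = 99² = 9801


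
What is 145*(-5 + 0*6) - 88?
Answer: -813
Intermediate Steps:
145*(-5 + 0*6) - 88 = 145*(-5 + 0) - 88 = 145*(-5) - 88 = -725 - 88 = -813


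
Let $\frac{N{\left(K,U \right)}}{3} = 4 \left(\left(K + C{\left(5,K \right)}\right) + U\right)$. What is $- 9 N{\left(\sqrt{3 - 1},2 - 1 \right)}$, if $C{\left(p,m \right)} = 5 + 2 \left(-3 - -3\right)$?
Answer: $-648 - 108 \sqrt{2} \approx -800.74$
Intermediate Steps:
$C{\left(p,m \right)} = 5$ ($C{\left(p,m \right)} = 5 + 2 \left(-3 + 3\right) = 5 + 2 \cdot 0 = 5 + 0 = 5$)
$N{\left(K,U \right)} = 60 + 12 K + 12 U$ ($N{\left(K,U \right)} = 3 \cdot 4 \left(\left(K + 5\right) + U\right) = 3 \cdot 4 \left(\left(5 + K\right) + U\right) = 3 \cdot 4 \left(5 + K + U\right) = 3 \left(20 + 4 K + 4 U\right) = 60 + 12 K + 12 U$)
$- 9 N{\left(\sqrt{3 - 1},2 - 1 \right)} = - 9 \left(60 + 12 \sqrt{3 - 1} + 12 \left(2 - 1\right)\right) = - 9 \left(60 + 12 \sqrt{2} + 12 \left(2 - 1\right)\right) = - 9 \left(60 + 12 \sqrt{2} + 12 \cdot 1\right) = - 9 \left(60 + 12 \sqrt{2} + 12\right) = - 9 \left(72 + 12 \sqrt{2}\right) = -648 - 108 \sqrt{2}$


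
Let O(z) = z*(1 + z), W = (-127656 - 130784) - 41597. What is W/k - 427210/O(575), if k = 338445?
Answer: -23570951/10830240 ≈ -2.1764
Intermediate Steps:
W = -300037 (W = -258440 - 41597 = -300037)
W/k - 427210/O(575) = -300037/338445 - 427210*1/(575*(1 + 575)) = -300037*1/338445 - 427210/(575*576) = -300037/338445 - 427210/331200 = -300037/338445 - 427210*1/331200 = -300037/338445 - 42721/33120 = -23570951/10830240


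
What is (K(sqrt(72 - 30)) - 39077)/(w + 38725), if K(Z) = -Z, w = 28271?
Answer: -39077/66996 - sqrt(42)/66996 ≈ -0.58337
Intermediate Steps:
(K(sqrt(72 - 30)) - 39077)/(w + 38725) = (-sqrt(72 - 30) - 39077)/(28271 + 38725) = (-sqrt(42) - 39077)/66996 = (-39077 - sqrt(42))*(1/66996) = -39077/66996 - sqrt(42)/66996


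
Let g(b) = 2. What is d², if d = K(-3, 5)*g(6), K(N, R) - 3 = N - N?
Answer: 36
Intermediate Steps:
K(N, R) = 3 (K(N, R) = 3 + (N - N) = 3 + 0 = 3)
d = 6 (d = 3*2 = 6)
d² = 6² = 36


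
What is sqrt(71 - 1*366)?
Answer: I*sqrt(295) ≈ 17.176*I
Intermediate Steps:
sqrt(71 - 1*366) = sqrt(71 - 366) = sqrt(-295) = I*sqrt(295)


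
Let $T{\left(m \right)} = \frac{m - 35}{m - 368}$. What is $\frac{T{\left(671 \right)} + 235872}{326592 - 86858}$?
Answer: $\frac{11911642}{12106567} \approx 0.9839$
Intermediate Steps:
$T{\left(m \right)} = \frac{-35 + m}{-368 + m}$
$\frac{T{\left(671 \right)} + 235872}{326592 - 86858} = \frac{\frac{-35 + 671}{-368 + 671} + 235872}{326592 - 86858} = \frac{\frac{1}{303} \cdot 636 + 235872}{239734} = \left(\frac{1}{303} \cdot 636 + 235872\right) \frac{1}{239734} = \left(\frac{212}{101} + 235872\right) \frac{1}{239734} = \frac{23823284}{101} \cdot \frac{1}{239734} = \frac{11911642}{12106567}$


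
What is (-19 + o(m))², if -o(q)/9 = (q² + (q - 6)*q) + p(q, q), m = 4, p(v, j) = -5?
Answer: 2116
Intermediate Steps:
o(q) = 45 - 9*q² - 9*q*(-6 + q) (o(q) = -9*((q² + (q - 6)*q) - 5) = -9*((q² + (-6 + q)*q) - 5) = -9*((q² + q*(-6 + q)) - 5) = -9*(-5 + q² + q*(-6 + q)) = 45 - 9*q² - 9*q*(-6 + q))
(-19 + o(m))² = (-19 + (45 - 18*4² + 54*4))² = (-19 + (45 - 18*16 + 216))² = (-19 + (45 - 288 + 216))² = (-19 - 27)² = (-46)² = 2116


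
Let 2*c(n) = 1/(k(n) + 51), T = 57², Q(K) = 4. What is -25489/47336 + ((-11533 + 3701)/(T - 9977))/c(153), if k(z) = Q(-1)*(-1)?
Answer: 4334706487/39809576 ≈ 108.89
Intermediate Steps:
T = 3249
k(z) = -4 (k(z) = 4*(-1) = -4)
c(n) = 1/94 (c(n) = 1/(2*(-4 + 51)) = (½)/47 = (½)*(1/47) = 1/94)
-25489/47336 + ((-11533 + 3701)/(T - 9977))/c(153) = -25489/47336 + ((-11533 + 3701)/(3249 - 9977))/(1/94) = -25489*1/47336 - 7832/(-6728)*94 = -25489/47336 - 7832*(-1/6728)*94 = -25489/47336 + (979/841)*94 = -25489/47336 + 92026/841 = 4334706487/39809576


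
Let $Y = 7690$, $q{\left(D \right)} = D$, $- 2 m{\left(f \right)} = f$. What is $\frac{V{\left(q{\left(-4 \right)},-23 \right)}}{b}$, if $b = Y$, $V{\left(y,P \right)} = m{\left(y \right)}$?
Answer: $\frac{1}{3845} \approx 0.00026008$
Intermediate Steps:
$m{\left(f \right)} = - \frac{f}{2}$
$V{\left(y,P \right)} = - \frac{y}{2}$
$b = 7690$
$\frac{V{\left(q{\left(-4 \right)},-23 \right)}}{b} = \frac{\left(- \frac{1}{2}\right) \left(-4\right)}{7690} = 2 \cdot \frac{1}{7690} = \frac{1}{3845}$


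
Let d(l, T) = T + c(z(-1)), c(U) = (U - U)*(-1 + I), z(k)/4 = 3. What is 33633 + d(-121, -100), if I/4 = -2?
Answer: 33533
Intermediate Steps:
I = -8 (I = 4*(-2) = -8)
z(k) = 12 (z(k) = 4*3 = 12)
c(U) = 0 (c(U) = (U - U)*(-1 - 8) = 0*(-9) = 0)
d(l, T) = T (d(l, T) = T + 0 = T)
33633 + d(-121, -100) = 33633 - 100 = 33533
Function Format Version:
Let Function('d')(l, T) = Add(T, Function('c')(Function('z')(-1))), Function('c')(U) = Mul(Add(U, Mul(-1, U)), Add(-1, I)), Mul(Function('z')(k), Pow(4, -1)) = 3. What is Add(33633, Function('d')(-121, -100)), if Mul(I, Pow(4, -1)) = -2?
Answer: 33533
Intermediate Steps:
I = -8 (I = Mul(4, -2) = -8)
Function('z')(k) = 12 (Function('z')(k) = Mul(4, 3) = 12)
Function('c')(U) = 0 (Function('c')(U) = Mul(Add(U, Mul(-1, U)), Add(-1, -8)) = Mul(0, -9) = 0)
Function('d')(l, T) = T (Function('d')(l, T) = Add(T, 0) = T)
Add(33633, Function('d')(-121, -100)) = Add(33633, -100) = 33533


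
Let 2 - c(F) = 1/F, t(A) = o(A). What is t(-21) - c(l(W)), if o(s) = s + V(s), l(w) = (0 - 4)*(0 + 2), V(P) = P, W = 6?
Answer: -353/8 ≈ -44.125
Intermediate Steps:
l(w) = -8 (l(w) = -4*2 = -8)
o(s) = 2*s (o(s) = s + s = 2*s)
t(A) = 2*A
c(F) = 2 - 1/F
t(-21) - c(l(W)) = 2*(-21) - (2 - 1/(-8)) = -42 - (2 - 1*(-1/8)) = -42 - (2 + 1/8) = -42 - 1*17/8 = -42 - 17/8 = -353/8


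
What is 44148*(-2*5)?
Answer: -441480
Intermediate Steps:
44148*(-2*5) = 44148*(-1*10) = 44148*(-10) = -441480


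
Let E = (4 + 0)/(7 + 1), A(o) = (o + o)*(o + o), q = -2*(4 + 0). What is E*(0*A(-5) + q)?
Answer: -4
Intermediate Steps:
q = -8 (q = -2*4 = -8)
A(o) = 4*o**2 (A(o) = (2*o)*(2*o) = 4*o**2)
E = 1/2 (E = 4/8 = 4*(1/8) = 1/2 ≈ 0.50000)
E*(0*A(-5) + q) = (0*(4*(-5)**2) - 8)/2 = (0*(4*25) - 8)/2 = (0*100 - 8)/2 = (0 - 8)/2 = (1/2)*(-8) = -4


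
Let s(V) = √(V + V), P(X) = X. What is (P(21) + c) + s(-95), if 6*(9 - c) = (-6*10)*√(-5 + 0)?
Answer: 30 + I*√190 + 10*I*√5 ≈ 30.0 + 36.145*I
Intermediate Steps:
s(V) = √2*√V (s(V) = √(2*V) = √2*√V)
c = 9 + 10*I*√5 (c = 9 - (-6*10)*√(-5 + 0)/6 = 9 - (-10)*√(-5) = 9 - (-10)*I*√5 = 9 + 10*I*√5 ≈ 9.0 + 22.361*I)
(P(21) + c) + s(-95) = (21 + (9 + 10*I*√5)) + √2*√(-95) = (30 + 10*I*√5) + √2*(I*√95) = (30 + 10*I*√5) + I*√190 = 30 + I*√190 + 10*I*√5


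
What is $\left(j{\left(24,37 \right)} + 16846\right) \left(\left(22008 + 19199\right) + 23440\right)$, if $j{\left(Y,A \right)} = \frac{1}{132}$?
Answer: $\frac{4356175407}{4} \approx 1.089 \cdot 10^{9}$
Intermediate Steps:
$j{\left(Y,A \right)} = \frac{1}{132}$
$\left(j{\left(24,37 \right)} + 16846\right) \left(\left(22008 + 19199\right) + 23440\right) = \left(\frac{1}{132} + 16846\right) \left(\left(22008 + 19199\right) + 23440\right) = \frac{2223673 \left(41207 + 23440\right)}{132} = \frac{2223673}{132} \cdot 64647 = \frac{4356175407}{4}$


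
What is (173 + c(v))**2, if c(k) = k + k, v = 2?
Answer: 31329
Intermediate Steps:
c(k) = 2*k
(173 + c(v))**2 = (173 + 2*2)**2 = (173 + 4)**2 = 177**2 = 31329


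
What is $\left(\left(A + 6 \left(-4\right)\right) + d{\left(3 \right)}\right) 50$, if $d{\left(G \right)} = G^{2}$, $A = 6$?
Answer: $-450$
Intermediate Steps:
$\left(\left(A + 6 \left(-4\right)\right) + d{\left(3 \right)}\right) 50 = \left(\left(6 + 6 \left(-4\right)\right) + 3^{2}\right) 50 = \left(\left(6 - 24\right) + 9\right) 50 = \left(-18 + 9\right) 50 = \left(-9\right) 50 = -450$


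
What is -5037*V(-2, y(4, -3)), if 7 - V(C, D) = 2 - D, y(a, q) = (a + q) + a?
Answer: -50370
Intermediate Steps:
y(a, q) = q + 2*a
V(C, D) = 5 + D (V(C, D) = 7 - (2 - D) = 7 + (-2 + D) = 5 + D)
-5037*V(-2, y(4, -3)) = -5037*(5 + (-3 + 2*4)) = -5037*(5 + (-3 + 8)) = -5037*(5 + 5) = -5037*10 = -73*690 = -50370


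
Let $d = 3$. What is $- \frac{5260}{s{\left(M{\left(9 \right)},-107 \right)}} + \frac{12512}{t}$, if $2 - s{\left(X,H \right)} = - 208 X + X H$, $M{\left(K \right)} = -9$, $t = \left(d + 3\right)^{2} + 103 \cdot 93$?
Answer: $\frac{86021396}{27239295} \approx 3.158$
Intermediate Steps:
$t = 9615$ ($t = \left(3 + 3\right)^{2} + 103 \cdot 93 = 6^{2} + 9579 = 36 + 9579 = 9615$)
$s{\left(X,H \right)} = 2 + 208 X - H X$ ($s{\left(X,H \right)} = 2 - \left(- 208 X + X H\right) = 2 - \left(- 208 X + H X\right) = 2 + 208 X - H X$)
$- \frac{5260}{s{\left(M{\left(9 \right)},-107 \right)}} + \frac{12512}{t} = - \frac{5260}{2 + 208 \left(-9\right) - \left(-107\right) \left(-9\right)} + \frac{12512}{9615} = - \frac{5260}{2 - 1872 - 963} + 12512 \cdot \frac{1}{9615} = - \frac{5260}{-2833} + \frac{12512}{9615} = \left(-5260\right) \left(- \frac{1}{2833}\right) + \frac{12512}{9615} = \frac{5260}{2833} + \frac{12512}{9615} = \frac{86021396}{27239295}$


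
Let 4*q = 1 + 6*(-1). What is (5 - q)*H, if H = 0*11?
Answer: 0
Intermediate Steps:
q = -5/4 (q = (1 + 6*(-1))/4 = (1 - 6)/4 = (¼)*(-5) = -5/4 ≈ -1.2500)
H = 0
(5 - q)*H = (5 - 1*(-5/4))*0 = (5 + 5/4)*0 = (25/4)*0 = 0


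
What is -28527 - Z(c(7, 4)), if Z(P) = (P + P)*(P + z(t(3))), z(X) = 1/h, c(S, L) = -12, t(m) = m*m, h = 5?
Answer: -144051/5 ≈ -28810.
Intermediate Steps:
t(m) = m²
z(X) = ⅕ (z(X) = 1/5 = ⅕)
Z(P) = 2*P*(⅕ + P) (Z(P) = (P + P)*(P + ⅕) = (2*P)*(⅕ + P) = 2*P*(⅕ + P))
-28527 - Z(c(7, 4)) = -28527 - 2*(-12)*(1 + 5*(-12))/5 = -28527 - 2*(-12)*(1 - 60)/5 = -28527 - 2*(-12)*(-59)/5 = -28527 - 1*1416/5 = -28527 - 1416/5 = -144051/5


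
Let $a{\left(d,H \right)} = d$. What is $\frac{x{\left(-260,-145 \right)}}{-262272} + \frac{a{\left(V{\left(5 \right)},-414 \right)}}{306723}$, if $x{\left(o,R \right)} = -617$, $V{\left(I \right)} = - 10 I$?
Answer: $\frac{19570499}{8938317184} \approx 0.0021895$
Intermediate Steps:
$\frac{x{\left(-260,-145 \right)}}{-262272} + \frac{a{\left(V{\left(5 \right)},-414 \right)}}{306723} = - \frac{617}{-262272} + \frac{\left(-10\right) 5}{306723} = \left(-617\right) \left(- \frac{1}{262272}\right) - \frac{50}{306723} = \frac{617}{262272} - \frac{50}{306723} = \frac{19570499}{8938317184}$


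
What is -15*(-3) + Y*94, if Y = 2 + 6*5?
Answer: 3053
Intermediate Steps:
Y = 32 (Y = 2 + 30 = 32)
-15*(-3) + Y*94 = -15*(-3) + 32*94 = 45 + 3008 = 3053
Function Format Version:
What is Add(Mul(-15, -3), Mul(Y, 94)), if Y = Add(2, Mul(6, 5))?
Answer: 3053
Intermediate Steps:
Y = 32 (Y = Add(2, 30) = 32)
Add(Mul(-15, -3), Mul(Y, 94)) = Add(Mul(-15, -3), Mul(32, 94)) = Add(45, 3008) = 3053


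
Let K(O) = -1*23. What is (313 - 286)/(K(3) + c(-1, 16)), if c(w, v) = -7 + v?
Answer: -27/14 ≈ -1.9286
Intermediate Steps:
K(O) = -23
(313 - 286)/(K(3) + c(-1, 16)) = (313 - 286)/(-23 + (-7 + 16)) = 27/(-23 + 9) = 27/(-14) = 27*(-1/14) = -27/14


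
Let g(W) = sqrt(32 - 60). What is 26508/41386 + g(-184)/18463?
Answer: 13254/20693 + 2*I*sqrt(7)/18463 ≈ 0.64051 + 0.0002866*I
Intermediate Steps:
g(W) = 2*I*sqrt(7) (g(W) = sqrt(-28) = 2*I*sqrt(7))
26508/41386 + g(-184)/18463 = 26508/41386 + (2*I*sqrt(7))/18463 = 26508*(1/41386) + (2*I*sqrt(7))*(1/18463) = 13254/20693 + 2*I*sqrt(7)/18463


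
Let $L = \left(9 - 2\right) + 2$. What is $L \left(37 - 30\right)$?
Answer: $63$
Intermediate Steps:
$L = 9$ ($L = 7 + 2 = 9$)
$L \left(37 - 30\right) = 9 \left(37 - 30\right) = 9 \cdot 7 = 63$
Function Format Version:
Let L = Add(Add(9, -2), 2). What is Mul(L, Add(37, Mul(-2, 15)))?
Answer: 63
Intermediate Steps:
L = 9 (L = Add(7, 2) = 9)
Mul(L, Add(37, Mul(-2, 15))) = Mul(9, Add(37, Mul(-2, 15))) = Mul(9, Add(37, -30)) = Mul(9, 7) = 63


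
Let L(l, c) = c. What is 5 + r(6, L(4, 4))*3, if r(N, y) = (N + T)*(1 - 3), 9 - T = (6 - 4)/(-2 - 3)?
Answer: -437/5 ≈ -87.400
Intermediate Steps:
T = 47/5 (T = 9 - (6 - 4)/(-2 - 3) = 9 - 2/(-5) = 9 - 2*(-1)/5 = 9 - 1*(-⅖) = 9 + ⅖ = 47/5 ≈ 9.4000)
r(N, y) = -94/5 - 2*N (r(N, y) = (N + 47/5)*(1 - 3) = (47/5 + N)*(-2) = -94/5 - 2*N)
5 + r(6, L(4, 4))*3 = 5 + (-94/5 - 2*6)*3 = 5 + (-94/5 - 12)*3 = 5 - 154/5*3 = 5 - 462/5 = -437/5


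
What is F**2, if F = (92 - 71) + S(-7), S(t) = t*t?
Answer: 4900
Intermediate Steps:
S(t) = t**2
F = 70 (F = (92 - 71) + (-7)**2 = 21 + 49 = 70)
F**2 = 70**2 = 4900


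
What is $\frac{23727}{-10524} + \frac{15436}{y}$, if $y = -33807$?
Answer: $- \frac{321529051}{118594956} \approx -2.7112$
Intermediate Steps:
$\frac{23727}{-10524} + \frac{15436}{y} = \frac{23727}{-10524} + \frac{15436}{-33807} = 23727 \left(- \frac{1}{10524}\right) + 15436 \left(- \frac{1}{33807}\right) = - \frac{7909}{3508} - \frac{15436}{33807} = - \frac{321529051}{118594956}$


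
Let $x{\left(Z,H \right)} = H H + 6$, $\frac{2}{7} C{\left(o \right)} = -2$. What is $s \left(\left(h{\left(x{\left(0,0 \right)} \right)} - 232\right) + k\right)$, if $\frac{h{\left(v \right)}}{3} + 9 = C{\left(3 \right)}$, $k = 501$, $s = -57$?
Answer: $-12597$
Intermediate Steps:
$C{\left(o \right)} = -7$ ($C{\left(o \right)} = \frac{7}{2} \left(-2\right) = -7$)
$x{\left(Z,H \right)} = 6 + H^{2}$ ($x{\left(Z,H \right)} = H^{2} + 6 = 6 + H^{2}$)
$h{\left(v \right)} = -48$ ($h{\left(v \right)} = -27 + 3 \left(-7\right) = -27 - 21 = -48$)
$s \left(\left(h{\left(x{\left(0,0 \right)} \right)} - 232\right) + k\right) = - 57 \left(\left(-48 - 232\right) + 501\right) = - 57 \left(-280 + 501\right) = \left(-57\right) 221 = -12597$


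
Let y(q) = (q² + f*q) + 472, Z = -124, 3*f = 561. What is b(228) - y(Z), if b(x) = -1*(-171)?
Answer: 7511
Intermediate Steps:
f = 187 (f = (⅓)*561 = 187)
b(x) = 171
y(q) = 472 + q² + 187*q (y(q) = (q² + 187*q) + 472 = 472 + q² + 187*q)
b(228) - y(Z) = 171 - (472 + (-124)² + 187*(-124)) = 171 - (472 + 15376 - 23188) = 171 - 1*(-7340) = 171 + 7340 = 7511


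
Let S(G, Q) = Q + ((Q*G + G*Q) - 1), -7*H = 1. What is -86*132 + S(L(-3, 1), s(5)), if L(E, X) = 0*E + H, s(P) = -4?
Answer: -79491/7 ≈ -11356.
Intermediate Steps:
H = -1/7 (H = -1/7*1 = -1/7 ≈ -0.14286)
L(E, X) = -1/7 (L(E, X) = 0*E - 1/7 = 0 - 1/7 = -1/7)
S(G, Q) = -1 + Q + 2*G*Q (S(G, Q) = Q + ((G*Q + G*Q) - 1) = Q + (2*G*Q - 1) = Q + (-1 + 2*G*Q) = -1 + Q + 2*G*Q)
-86*132 + S(L(-3, 1), s(5)) = -86*132 + (-1 - 4 + 2*(-1/7)*(-4)) = -11352 + (-1 - 4 + 8/7) = -11352 - 27/7 = -79491/7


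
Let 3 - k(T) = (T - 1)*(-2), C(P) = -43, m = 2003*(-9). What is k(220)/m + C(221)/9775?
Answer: -565104/19579325 ≈ -0.028862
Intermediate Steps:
m = -18027
k(T) = 1 + 2*T (k(T) = 3 - (T - 1)*(-2) = 3 - (-1 + T)*(-2) = 3 - (2 - 2*T) = 3 + (-2 + 2*T) = 1 + 2*T)
k(220)/m + C(221)/9775 = (1 + 2*220)/(-18027) - 43/9775 = (1 + 440)*(-1/18027) - 43*1/9775 = 441*(-1/18027) - 43/9775 = -49/2003 - 43/9775 = -565104/19579325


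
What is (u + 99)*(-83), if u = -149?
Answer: 4150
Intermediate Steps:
(u + 99)*(-83) = (-149 + 99)*(-83) = -50*(-83) = 4150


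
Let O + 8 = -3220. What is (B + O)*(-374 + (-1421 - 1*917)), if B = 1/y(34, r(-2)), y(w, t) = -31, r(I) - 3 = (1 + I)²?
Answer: 271387128/31 ≈ 8.7544e+6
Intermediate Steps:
r(I) = 3 + (1 + I)²
B = -1/31 (B = 1/(-31) = -1/31 ≈ -0.032258)
O = -3228 (O = -8 - 3220 = -3228)
(B + O)*(-374 + (-1421 - 1*917)) = (-1/31 - 3228)*(-374 + (-1421 - 1*917)) = -100069*(-374 + (-1421 - 917))/31 = -100069*(-374 - 2338)/31 = -100069/31*(-2712) = 271387128/31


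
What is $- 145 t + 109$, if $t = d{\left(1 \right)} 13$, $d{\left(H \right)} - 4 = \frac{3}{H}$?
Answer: $-13086$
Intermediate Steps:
$d{\left(H \right)} = 4 + \frac{3}{H}$
$t = 91$ ($t = \left(4 + \frac{3}{1}\right) 13 = \left(4 + 3 \cdot 1\right) 13 = \left(4 + 3\right) 13 = 7 \cdot 13 = 91$)
$- 145 t + 109 = \left(-145\right) 91 + 109 = -13195 + 109 = -13086$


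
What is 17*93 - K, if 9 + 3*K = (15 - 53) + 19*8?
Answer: 1546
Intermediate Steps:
K = 35 (K = -3 + ((15 - 53) + 19*8)/3 = -3 + (-38 + 152)/3 = -3 + (⅓)*114 = -3 + 38 = 35)
17*93 - K = 17*93 - 1*35 = 1581 - 35 = 1546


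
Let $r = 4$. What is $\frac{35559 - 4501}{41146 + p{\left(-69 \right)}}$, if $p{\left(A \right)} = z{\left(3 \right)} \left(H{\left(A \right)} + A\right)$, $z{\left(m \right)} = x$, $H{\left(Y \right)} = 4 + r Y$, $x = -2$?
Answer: $\frac{15529}{20914} \approx 0.74252$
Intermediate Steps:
$H{\left(Y \right)} = 4 + 4 Y$
$z{\left(m \right)} = -2$
$p{\left(A \right)} = -8 - 10 A$ ($p{\left(A \right)} = - 2 \left(\left(4 + 4 A\right) + A\right) = - 2 \left(4 + 5 A\right) = -8 - 10 A$)
$\frac{35559 - 4501}{41146 + p{\left(-69 \right)}} = \frac{35559 - 4501}{41146 - -682} = \frac{31058}{41146 + \left(-8 + 690\right)} = \frac{31058}{41146 + 682} = \frac{31058}{41828} = 31058 \cdot \frac{1}{41828} = \frac{15529}{20914}$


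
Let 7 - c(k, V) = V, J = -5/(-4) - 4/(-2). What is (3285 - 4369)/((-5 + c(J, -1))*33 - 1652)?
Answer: 1084/1553 ≈ 0.69800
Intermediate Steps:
J = 13/4 (J = -5*(-¼) - 4*(-½) = 5/4 + 2 = 13/4 ≈ 3.2500)
c(k, V) = 7 - V
(3285 - 4369)/((-5 + c(J, -1))*33 - 1652) = (3285 - 4369)/((-5 + (7 - 1*(-1)))*33 - 1652) = -1084/((-5 + (7 + 1))*33 - 1652) = -1084/((-5 + 8)*33 - 1652) = -1084/(3*33 - 1652) = -1084/(99 - 1652) = -1084/(-1553) = -1084*(-1/1553) = 1084/1553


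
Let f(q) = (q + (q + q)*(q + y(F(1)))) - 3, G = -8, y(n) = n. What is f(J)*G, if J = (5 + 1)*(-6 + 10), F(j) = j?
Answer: -9768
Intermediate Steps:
J = 24 (J = 6*4 = 24)
f(q) = -3 + q + 2*q*(1 + q) (f(q) = (q + (q + q)*(q + 1)) - 3 = (q + (2*q)*(1 + q)) - 3 = (q + 2*q*(1 + q)) - 3 = -3 + q + 2*q*(1 + q))
f(J)*G = (-3 + 2*24² + 3*24)*(-8) = (-3 + 2*576 + 72)*(-8) = (-3 + 1152 + 72)*(-8) = 1221*(-8) = -9768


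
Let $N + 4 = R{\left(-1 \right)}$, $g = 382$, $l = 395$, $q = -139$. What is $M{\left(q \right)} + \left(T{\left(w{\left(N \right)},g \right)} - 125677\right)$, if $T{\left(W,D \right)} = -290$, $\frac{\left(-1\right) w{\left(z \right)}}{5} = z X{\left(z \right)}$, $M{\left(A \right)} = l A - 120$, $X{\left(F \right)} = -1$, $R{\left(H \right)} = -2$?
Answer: $-180992$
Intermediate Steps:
$N = -6$ ($N = -4 - 2 = -6$)
$M{\left(A \right)} = -120 + 395 A$ ($M{\left(A \right)} = 395 A - 120 = -120 + 395 A$)
$w{\left(z \right)} = 5 z$ ($w{\left(z \right)} = - 5 z \left(-1\right) = - 5 \left(- z\right) = 5 z$)
$M{\left(q \right)} + \left(T{\left(w{\left(N \right)},g \right)} - 125677\right) = \left(-120 + 395 \left(-139\right)\right) - 125967 = \left(-120 - 54905\right) - 125967 = -55025 - 125967 = -180992$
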